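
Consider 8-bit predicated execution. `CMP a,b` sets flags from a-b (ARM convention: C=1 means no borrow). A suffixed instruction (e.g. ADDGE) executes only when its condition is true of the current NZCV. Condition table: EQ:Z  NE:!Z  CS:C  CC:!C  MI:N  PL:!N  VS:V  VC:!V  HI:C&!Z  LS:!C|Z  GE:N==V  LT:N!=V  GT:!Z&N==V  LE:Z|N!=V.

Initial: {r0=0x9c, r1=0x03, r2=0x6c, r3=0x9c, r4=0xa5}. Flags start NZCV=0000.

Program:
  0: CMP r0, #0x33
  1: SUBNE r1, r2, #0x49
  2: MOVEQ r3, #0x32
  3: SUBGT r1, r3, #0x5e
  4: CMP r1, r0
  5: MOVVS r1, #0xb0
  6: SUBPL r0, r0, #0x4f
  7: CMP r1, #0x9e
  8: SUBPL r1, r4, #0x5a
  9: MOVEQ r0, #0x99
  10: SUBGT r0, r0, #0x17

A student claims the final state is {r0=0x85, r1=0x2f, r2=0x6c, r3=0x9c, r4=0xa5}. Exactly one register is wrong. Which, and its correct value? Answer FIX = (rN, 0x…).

FIX = (r1, 0x4b)

[0] flags=0011 → (cmp)
[1] flags=0011 NE?T → r1=0x23
[2] flags=0011 EQ?F → skip
[3] flags=0011 GT?F → skip
[4] flags=1001 → (cmp)
[5] flags=1001 VS?T → r1=0xb0
[6] flags=1001 PL?F → skip
[7] flags=0010 → (cmp)
[8] flags=0010 PL?T → r1=0x4b
[9] flags=0010 EQ?F → skip
[10] flags=0010 GT?T → r0=0x85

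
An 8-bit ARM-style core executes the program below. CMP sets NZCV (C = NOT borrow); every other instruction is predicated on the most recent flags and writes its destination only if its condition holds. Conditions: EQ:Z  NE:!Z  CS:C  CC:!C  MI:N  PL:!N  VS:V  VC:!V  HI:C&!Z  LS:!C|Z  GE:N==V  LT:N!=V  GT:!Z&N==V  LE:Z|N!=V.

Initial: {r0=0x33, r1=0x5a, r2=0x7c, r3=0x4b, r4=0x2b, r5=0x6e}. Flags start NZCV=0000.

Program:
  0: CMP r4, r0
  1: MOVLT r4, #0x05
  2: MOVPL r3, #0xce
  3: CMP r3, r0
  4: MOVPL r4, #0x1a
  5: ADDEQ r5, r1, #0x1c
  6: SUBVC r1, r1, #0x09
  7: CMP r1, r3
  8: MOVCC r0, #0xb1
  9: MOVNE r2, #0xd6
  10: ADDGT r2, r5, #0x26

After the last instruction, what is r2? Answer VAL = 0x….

[0] flags=1000 → (cmp)
[1] flags=1000 LT?T → r4=0x05
[2] flags=1000 PL?F → skip
[3] flags=0010 → (cmp)
[4] flags=0010 PL?T → r4=0x1a
[5] flags=0010 EQ?F → skip
[6] flags=0010 VC?T → r1=0x51
[7] flags=0010 → (cmp)
[8] flags=0010 CC?F → skip
[9] flags=0010 NE?T → r2=0xd6
[10] flags=0010 GT?T → r2=0x94

VAL = 0x94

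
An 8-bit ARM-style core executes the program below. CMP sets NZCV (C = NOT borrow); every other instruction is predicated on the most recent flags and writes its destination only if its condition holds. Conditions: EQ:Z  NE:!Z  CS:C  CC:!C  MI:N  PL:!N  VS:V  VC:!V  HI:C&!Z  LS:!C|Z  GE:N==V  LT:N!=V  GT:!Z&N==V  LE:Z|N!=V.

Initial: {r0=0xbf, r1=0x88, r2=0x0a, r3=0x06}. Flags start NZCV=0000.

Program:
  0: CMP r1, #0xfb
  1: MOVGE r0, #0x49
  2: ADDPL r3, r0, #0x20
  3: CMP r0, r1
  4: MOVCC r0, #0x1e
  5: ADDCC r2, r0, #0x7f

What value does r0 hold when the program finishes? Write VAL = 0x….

[0] flags=1000 → (cmp)
[1] flags=1000 GE?F → skip
[2] flags=1000 PL?F → skip
[3] flags=0010 → (cmp)
[4] flags=0010 CC?F → skip
[5] flags=0010 CC?F → skip

VAL = 0xbf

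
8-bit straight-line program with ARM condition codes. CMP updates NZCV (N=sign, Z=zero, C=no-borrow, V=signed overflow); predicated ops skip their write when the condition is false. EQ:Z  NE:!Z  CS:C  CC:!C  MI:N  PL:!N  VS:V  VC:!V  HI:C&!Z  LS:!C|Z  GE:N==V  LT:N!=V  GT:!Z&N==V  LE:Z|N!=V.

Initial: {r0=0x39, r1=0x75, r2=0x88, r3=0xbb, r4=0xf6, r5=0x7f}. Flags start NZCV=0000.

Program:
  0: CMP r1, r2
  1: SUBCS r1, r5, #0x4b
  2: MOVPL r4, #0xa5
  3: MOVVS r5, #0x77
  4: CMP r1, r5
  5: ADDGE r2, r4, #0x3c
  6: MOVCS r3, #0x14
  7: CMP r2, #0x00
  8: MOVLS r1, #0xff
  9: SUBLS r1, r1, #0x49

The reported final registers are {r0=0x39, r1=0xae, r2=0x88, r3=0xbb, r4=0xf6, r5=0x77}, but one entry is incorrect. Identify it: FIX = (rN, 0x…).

[0] flags=1001 → (cmp)
[1] flags=1001 CS?F → skip
[2] flags=1001 PL?F → skip
[3] flags=1001 VS?T → r5=0x77
[4] flags=1000 → (cmp)
[5] flags=1000 GE?F → skip
[6] flags=1000 CS?F → skip
[7] flags=1010 → (cmp)
[8] flags=1010 LS?F → skip
[9] flags=1010 LS?F → skip

FIX = (r1, 0x75)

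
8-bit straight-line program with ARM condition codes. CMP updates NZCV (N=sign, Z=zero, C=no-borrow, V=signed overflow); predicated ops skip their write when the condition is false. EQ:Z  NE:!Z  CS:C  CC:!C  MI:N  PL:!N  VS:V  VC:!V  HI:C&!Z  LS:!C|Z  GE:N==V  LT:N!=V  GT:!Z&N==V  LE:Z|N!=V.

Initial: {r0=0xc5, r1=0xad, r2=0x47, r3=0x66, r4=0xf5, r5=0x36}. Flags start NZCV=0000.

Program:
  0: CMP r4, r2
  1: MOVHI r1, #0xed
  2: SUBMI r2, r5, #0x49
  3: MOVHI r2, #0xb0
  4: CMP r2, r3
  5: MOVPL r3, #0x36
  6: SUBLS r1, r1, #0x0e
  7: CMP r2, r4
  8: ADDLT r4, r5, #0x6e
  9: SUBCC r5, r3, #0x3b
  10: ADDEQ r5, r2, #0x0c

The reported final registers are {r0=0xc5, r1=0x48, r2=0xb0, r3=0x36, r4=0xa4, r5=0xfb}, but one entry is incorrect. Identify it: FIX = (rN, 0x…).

FIX = (r1, 0xed)

0: ✓ CMP  NZCV=1010
1: ✓ MOVHI  r1←0xed
2: ✓ SUBMI  r2←0xed
3: ✓ MOVHI  r2←0xb0
4: ✓ CMP  NZCV=0011
5: ✓ MOVPL  r3←0x36
6: · SUBLS
7: ✓ CMP  NZCV=1000
8: ✓ ADDLT  r4←0xa4
9: ✓ SUBCC  r5←0xfb
10: · ADDEQ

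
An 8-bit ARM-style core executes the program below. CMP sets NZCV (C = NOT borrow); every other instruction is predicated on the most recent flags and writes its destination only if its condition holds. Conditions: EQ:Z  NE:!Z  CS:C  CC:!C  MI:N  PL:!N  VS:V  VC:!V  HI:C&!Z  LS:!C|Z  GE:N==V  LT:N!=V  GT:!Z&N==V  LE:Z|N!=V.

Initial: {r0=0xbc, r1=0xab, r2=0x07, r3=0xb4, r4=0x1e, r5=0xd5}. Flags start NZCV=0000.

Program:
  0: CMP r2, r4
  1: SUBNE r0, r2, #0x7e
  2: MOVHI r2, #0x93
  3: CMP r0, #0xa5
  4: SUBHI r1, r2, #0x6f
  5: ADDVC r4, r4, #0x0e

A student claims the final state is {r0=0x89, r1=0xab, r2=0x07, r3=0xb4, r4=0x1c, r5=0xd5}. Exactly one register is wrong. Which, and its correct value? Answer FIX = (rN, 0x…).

FIX = (r4, 0x2c)

[0] flags=1000 → (cmp)
[1] flags=1000 NE?T → r0=0x89
[2] flags=1000 HI?F → skip
[3] flags=1000 → (cmp)
[4] flags=1000 HI?F → skip
[5] flags=1000 VC?T → r4=0x2c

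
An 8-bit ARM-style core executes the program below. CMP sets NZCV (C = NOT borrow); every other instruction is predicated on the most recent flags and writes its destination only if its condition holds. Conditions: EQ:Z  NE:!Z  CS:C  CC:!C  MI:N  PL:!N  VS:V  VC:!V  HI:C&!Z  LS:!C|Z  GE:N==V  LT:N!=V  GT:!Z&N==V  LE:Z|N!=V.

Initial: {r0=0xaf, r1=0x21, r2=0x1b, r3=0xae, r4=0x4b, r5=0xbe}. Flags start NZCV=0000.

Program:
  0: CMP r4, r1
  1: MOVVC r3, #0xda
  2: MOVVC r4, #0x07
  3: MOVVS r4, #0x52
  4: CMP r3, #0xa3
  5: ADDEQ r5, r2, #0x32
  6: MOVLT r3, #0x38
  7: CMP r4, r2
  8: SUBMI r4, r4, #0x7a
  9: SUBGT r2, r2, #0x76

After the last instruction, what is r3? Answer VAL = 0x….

VAL = 0xda

[0] flags=0010 → (cmp)
[1] flags=0010 VC?T → r3=0xda
[2] flags=0010 VC?T → r4=0x07
[3] flags=0010 VS?F → skip
[4] flags=0010 → (cmp)
[5] flags=0010 EQ?F → skip
[6] flags=0010 LT?F → skip
[7] flags=1000 → (cmp)
[8] flags=1000 MI?T → r4=0x8d
[9] flags=1000 GT?F → skip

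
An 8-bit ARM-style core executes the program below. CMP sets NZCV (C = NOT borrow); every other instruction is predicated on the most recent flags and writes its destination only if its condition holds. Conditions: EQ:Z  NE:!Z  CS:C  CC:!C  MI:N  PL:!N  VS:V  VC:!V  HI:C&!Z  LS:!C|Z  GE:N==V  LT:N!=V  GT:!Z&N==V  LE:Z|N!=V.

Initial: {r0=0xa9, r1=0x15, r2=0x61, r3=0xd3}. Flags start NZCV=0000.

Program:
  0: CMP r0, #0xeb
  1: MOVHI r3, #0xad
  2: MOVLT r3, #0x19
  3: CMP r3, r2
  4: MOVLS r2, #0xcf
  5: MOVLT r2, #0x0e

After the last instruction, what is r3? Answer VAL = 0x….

0: ✓ CMP  NZCV=1000
1: · MOVHI
2: ✓ MOVLT  r3←0x19
3: ✓ CMP  NZCV=1000
4: ✓ MOVLS  r2←0xcf
5: ✓ MOVLT  r2←0x0e

VAL = 0x19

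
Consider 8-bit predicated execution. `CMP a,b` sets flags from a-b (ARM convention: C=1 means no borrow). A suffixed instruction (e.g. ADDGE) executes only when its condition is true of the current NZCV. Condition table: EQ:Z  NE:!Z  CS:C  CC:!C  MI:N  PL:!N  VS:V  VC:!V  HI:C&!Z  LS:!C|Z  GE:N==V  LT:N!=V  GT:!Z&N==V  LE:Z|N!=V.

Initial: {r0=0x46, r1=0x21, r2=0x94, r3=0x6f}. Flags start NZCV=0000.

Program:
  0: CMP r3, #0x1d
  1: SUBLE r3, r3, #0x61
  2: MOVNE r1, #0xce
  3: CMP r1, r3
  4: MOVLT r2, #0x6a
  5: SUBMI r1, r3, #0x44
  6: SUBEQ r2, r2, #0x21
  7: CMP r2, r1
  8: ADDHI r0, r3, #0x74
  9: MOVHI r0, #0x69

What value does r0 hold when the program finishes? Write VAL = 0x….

VAL = 0x46

0: ✓ CMP  NZCV=0010
1: · SUBLE
2: ✓ MOVNE  r1←0xce
3: ✓ CMP  NZCV=0011
4: ✓ MOVLT  r2←0x6a
5: · SUBMI
6: · SUBEQ
7: ✓ CMP  NZCV=1001
8: · ADDHI
9: · MOVHI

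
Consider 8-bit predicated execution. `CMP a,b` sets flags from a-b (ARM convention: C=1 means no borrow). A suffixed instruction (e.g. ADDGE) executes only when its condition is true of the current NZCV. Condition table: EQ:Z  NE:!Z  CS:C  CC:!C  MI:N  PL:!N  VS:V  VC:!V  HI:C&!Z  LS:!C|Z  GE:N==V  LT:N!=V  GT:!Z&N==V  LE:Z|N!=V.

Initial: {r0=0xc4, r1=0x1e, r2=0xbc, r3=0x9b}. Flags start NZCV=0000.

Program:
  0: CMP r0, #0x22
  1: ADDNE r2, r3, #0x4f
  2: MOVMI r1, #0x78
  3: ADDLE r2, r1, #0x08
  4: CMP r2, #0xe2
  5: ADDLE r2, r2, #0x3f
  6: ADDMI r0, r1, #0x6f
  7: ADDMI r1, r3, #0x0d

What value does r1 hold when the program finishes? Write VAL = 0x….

VAL = 0xa8

0: ✓ CMP  NZCV=1010
1: ✓ ADDNE  r2←0xea
2: ✓ MOVMI  r1←0x78
3: ✓ ADDLE  r2←0x80
4: ✓ CMP  NZCV=1000
5: ✓ ADDLE  r2←0xbf
6: ✓ ADDMI  r0←0xe7
7: ✓ ADDMI  r1←0xa8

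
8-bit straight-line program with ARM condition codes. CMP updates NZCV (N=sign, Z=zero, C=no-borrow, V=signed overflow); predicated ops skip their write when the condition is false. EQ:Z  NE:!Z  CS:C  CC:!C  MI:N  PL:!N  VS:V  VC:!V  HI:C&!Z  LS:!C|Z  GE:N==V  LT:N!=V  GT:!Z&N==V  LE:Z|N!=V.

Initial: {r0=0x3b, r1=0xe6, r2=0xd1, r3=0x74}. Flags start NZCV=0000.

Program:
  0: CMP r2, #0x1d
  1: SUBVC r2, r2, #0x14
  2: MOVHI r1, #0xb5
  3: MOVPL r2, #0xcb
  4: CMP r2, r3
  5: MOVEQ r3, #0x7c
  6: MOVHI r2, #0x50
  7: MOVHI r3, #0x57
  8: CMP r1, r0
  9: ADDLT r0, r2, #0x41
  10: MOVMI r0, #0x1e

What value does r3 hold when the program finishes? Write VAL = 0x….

VAL = 0x57

[0] flags=1010 → (cmp)
[1] flags=1010 VC?T → r2=0xbd
[2] flags=1010 HI?T → r1=0xb5
[3] flags=1010 PL?F → skip
[4] flags=0011 → (cmp)
[5] flags=0011 EQ?F → skip
[6] flags=0011 HI?T → r2=0x50
[7] flags=0011 HI?T → r3=0x57
[8] flags=0011 → (cmp)
[9] flags=0011 LT?T → r0=0x91
[10] flags=0011 MI?F → skip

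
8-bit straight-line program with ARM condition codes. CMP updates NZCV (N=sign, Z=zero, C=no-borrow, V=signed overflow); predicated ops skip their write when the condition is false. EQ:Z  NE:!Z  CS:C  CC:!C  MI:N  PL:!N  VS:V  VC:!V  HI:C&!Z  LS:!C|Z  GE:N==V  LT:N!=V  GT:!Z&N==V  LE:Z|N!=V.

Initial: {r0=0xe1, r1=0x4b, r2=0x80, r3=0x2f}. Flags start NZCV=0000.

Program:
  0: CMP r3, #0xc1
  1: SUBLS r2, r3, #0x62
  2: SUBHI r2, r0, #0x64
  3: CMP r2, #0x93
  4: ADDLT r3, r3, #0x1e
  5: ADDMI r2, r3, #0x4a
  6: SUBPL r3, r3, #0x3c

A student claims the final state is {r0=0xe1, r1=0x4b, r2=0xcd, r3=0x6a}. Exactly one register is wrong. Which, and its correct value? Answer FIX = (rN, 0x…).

FIX = (r3, 0xf3)

[0] flags=0000 → (cmp)
[1] flags=0000 LS?T → r2=0xcd
[2] flags=0000 HI?F → skip
[3] flags=0010 → (cmp)
[4] flags=0010 LT?F → skip
[5] flags=0010 MI?F → skip
[6] flags=0010 PL?T → r3=0xf3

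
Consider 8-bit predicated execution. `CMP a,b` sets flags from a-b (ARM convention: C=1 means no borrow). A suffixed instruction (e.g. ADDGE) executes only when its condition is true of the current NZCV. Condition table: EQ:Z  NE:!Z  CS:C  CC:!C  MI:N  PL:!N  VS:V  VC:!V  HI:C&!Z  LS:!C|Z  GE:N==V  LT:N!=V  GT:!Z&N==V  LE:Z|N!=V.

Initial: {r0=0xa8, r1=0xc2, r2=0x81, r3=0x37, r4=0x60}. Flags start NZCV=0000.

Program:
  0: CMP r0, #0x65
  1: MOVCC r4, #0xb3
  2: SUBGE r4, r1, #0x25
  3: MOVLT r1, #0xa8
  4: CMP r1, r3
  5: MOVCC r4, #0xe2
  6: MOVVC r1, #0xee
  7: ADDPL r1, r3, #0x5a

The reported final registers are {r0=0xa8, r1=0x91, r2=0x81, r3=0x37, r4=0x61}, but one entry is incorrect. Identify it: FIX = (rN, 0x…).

FIX = (r4, 0x60)

0: ✓ CMP  NZCV=0011
1: · MOVCC
2: · SUBGE
3: ✓ MOVLT  r1←0xa8
4: ✓ CMP  NZCV=0011
5: · MOVCC
6: · MOVVC
7: ✓ ADDPL  r1←0x91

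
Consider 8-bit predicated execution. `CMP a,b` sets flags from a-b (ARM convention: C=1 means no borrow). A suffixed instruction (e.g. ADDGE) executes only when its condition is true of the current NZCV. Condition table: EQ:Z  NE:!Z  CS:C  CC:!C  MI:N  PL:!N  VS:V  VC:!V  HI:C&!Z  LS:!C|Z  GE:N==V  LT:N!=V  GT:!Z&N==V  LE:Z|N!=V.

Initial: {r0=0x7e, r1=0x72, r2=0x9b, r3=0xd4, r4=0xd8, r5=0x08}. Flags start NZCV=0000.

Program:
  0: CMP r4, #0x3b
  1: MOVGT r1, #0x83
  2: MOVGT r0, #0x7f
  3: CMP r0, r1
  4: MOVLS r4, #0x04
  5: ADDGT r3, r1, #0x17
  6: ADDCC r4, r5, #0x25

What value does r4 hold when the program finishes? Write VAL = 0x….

VAL = 0xd8

0: ✓ CMP  NZCV=1010
1: · MOVGT
2: · MOVGT
3: ✓ CMP  NZCV=0010
4: · MOVLS
5: ✓ ADDGT  r3←0x89
6: · ADDCC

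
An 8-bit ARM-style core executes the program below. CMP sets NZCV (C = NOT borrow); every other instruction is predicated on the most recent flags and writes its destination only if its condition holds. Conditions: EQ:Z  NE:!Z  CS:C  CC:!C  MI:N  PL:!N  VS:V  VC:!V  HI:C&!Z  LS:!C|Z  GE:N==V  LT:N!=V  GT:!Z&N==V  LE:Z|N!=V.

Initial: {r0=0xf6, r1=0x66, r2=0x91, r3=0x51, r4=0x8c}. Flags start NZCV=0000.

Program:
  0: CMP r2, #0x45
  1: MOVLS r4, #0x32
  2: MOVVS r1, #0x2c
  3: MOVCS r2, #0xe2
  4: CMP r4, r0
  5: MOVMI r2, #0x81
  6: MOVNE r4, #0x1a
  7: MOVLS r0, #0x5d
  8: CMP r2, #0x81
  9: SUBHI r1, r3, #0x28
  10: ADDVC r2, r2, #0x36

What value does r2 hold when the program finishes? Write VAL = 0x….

[0] flags=0011 → (cmp)
[1] flags=0011 LS?F → skip
[2] flags=0011 VS?T → r1=0x2c
[3] flags=0011 CS?T → r2=0xe2
[4] flags=1000 → (cmp)
[5] flags=1000 MI?T → r2=0x81
[6] flags=1000 NE?T → r4=0x1a
[7] flags=1000 LS?T → r0=0x5d
[8] flags=0110 → (cmp)
[9] flags=0110 HI?F → skip
[10] flags=0110 VC?T → r2=0xb7

VAL = 0xb7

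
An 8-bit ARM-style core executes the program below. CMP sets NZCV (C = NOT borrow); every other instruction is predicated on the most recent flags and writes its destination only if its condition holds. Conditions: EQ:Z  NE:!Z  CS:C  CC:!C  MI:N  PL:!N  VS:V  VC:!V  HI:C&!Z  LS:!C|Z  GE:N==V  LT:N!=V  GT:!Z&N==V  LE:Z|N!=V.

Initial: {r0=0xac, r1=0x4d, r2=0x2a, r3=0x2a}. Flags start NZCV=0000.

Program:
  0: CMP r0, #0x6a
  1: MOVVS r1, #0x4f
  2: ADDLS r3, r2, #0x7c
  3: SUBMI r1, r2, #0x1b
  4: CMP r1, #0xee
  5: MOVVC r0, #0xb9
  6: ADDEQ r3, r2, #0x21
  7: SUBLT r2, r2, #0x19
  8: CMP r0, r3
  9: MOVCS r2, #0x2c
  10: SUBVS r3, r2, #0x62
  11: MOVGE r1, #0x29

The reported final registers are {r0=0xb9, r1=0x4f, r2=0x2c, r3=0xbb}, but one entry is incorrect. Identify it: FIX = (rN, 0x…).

FIX = (r3, 0x2a)

[0] flags=0011 → (cmp)
[1] flags=0011 VS?T → r1=0x4f
[2] flags=0011 LS?F → skip
[3] flags=0011 MI?F → skip
[4] flags=0000 → (cmp)
[5] flags=0000 VC?T → r0=0xb9
[6] flags=0000 EQ?F → skip
[7] flags=0000 LT?F → skip
[8] flags=1010 → (cmp)
[9] flags=1010 CS?T → r2=0x2c
[10] flags=1010 VS?F → skip
[11] flags=1010 GE?F → skip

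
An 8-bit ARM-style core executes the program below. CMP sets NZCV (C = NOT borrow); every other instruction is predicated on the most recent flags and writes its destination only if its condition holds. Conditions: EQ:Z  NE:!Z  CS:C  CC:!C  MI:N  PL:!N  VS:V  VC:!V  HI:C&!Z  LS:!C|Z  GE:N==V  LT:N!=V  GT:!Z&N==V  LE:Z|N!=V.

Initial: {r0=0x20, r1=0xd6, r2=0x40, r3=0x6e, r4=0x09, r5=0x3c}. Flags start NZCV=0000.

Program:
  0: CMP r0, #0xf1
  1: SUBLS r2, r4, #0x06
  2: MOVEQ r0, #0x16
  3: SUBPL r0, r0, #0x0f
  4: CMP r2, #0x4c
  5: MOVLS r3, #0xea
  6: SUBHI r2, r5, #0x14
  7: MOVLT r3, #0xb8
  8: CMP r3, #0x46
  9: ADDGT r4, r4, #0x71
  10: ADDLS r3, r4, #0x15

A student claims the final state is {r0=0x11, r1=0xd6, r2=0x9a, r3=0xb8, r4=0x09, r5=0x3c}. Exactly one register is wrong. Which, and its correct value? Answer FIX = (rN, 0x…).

FIX = (r2, 0x03)

0: ✓ CMP  NZCV=0000
1: ✓ SUBLS  r2←0x03
2: · MOVEQ
3: ✓ SUBPL  r0←0x11
4: ✓ CMP  NZCV=1000
5: ✓ MOVLS  r3←0xea
6: · SUBHI
7: ✓ MOVLT  r3←0xb8
8: ✓ CMP  NZCV=0011
9: · ADDGT
10: · ADDLS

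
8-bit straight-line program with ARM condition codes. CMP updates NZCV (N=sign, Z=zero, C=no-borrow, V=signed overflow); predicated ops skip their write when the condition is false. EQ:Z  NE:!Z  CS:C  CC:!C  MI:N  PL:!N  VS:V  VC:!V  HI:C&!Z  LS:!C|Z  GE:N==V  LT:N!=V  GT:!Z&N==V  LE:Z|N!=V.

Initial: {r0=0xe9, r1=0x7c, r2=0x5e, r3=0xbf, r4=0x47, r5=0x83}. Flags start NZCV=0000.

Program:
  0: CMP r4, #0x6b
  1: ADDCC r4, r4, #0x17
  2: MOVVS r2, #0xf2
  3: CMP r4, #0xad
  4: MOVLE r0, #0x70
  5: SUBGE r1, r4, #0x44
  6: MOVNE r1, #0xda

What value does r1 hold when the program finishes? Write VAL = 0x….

[0] flags=1000 → (cmp)
[1] flags=1000 CC?T → r4=0x5e
[2] flags=1000 VS?F → skip
[3] flags=1001 → (cmp)
[4] flags=1001 LE?F → skip
[5] flags=1001 GE?T → r1=0x1a
[6] flags=1001 NE?T → r1=0xda

VAL = 0xda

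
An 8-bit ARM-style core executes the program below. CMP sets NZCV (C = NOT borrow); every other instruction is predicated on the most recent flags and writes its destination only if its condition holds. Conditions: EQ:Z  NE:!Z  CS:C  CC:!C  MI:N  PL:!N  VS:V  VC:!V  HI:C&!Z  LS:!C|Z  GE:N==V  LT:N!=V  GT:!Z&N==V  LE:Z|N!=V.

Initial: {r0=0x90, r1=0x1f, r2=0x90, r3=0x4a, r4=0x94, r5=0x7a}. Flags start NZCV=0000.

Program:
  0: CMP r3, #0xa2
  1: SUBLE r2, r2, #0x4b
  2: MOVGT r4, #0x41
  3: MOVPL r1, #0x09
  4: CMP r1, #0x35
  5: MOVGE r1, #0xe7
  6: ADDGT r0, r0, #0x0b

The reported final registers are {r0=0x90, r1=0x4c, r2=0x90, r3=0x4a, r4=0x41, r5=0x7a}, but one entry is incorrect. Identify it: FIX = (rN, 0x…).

FIX = (r1, 0x1f)

0: ✓ CMP  NZCV=1001
1: · SUBLE
2: ✓ MOVGT  r4←0x41
3: · MOVPL
4: ✓ CMP  NZCV=1000
5: · MOVGE
6: · ADDGT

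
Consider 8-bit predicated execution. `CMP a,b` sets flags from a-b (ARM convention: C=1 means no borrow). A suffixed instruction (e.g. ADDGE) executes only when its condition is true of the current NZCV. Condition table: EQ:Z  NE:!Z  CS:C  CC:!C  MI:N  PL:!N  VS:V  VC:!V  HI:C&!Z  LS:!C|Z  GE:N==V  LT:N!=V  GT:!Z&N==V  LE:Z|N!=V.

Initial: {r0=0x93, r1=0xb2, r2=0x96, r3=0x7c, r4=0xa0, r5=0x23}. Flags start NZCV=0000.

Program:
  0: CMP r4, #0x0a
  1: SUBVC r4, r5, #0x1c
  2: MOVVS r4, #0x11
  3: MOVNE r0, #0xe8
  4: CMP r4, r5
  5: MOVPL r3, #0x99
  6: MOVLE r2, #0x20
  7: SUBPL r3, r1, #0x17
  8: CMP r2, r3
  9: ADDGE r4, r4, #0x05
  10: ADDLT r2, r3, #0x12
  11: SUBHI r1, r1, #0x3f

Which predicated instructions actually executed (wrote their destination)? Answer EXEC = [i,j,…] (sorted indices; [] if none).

EXEC = [1,3,6,10]

[0] flags=1010 → (cmp)
[1] flags=1010 VC?T → r4=0x07
[2] flags=1010 VS?F → skip
[3] flags=1010 NE?T → r0=0xe8
[4] flags=1000 → (cmp)
[5] flags=1000 PL?F → skip
[6] flags=1000 LE?T → r2=0x20
[7] flags=1000 PL?F → skip
[8] flags=1000 → (cmp)
[9] flags=1000 GE?F → skip
[10] flags=1000 LT?T → r2=0x8e
[11] flags=1000 HI?F → skip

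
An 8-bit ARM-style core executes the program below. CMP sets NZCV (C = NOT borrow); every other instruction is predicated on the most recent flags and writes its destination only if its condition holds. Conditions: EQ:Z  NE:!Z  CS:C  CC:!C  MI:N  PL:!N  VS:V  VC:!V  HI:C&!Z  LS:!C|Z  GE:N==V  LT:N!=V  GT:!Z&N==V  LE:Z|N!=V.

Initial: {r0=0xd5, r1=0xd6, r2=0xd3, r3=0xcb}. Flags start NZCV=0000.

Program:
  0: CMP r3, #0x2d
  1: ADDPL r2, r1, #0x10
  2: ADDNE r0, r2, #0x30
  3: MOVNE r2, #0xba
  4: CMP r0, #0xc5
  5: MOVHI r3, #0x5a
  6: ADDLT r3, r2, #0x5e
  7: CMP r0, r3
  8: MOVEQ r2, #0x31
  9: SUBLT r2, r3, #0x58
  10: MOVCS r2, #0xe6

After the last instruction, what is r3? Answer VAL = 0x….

[0] flags=1010 → (cmp)
[1] flags=1010 PL?F → skip
[2] flags=1010 NE?T → r0=0x03
[3] flags=1010 NE?T → r2=0xba
[4] flags=0000 → (cmp)
[5] flags=0000 HI?F → skip
[6] flags=0000 LT?F → skip
[7] flags=0000 → (cmp)
[8] flags=0000 EQ?F → skip
[9] flags=0000 LT?F → skip
[10] flags=0000 CS?F → skip

VAL = 0xcb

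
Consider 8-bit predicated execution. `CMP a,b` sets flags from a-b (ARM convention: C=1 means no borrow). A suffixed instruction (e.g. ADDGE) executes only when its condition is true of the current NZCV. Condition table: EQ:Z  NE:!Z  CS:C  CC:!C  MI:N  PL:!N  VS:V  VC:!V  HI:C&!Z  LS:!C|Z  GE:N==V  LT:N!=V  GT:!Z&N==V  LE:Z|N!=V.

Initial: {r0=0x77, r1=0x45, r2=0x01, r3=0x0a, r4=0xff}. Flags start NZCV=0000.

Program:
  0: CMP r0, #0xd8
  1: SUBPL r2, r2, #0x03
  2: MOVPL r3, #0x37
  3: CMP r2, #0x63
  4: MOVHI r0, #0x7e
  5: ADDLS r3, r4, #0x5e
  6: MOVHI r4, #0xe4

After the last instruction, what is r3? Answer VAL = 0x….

[0] flags=1001 → (cmp)
[1] flags=1001 PL?F → skip
[2] flags=1001 PL?F → skip
[3] flags=1000 → (cmp)
[4] flags=1000 HI?F → skip
[5] flags=1000 LS?T → r3=0x5d
[6] flags=1000 HI?F → skip

VAL = 0x5d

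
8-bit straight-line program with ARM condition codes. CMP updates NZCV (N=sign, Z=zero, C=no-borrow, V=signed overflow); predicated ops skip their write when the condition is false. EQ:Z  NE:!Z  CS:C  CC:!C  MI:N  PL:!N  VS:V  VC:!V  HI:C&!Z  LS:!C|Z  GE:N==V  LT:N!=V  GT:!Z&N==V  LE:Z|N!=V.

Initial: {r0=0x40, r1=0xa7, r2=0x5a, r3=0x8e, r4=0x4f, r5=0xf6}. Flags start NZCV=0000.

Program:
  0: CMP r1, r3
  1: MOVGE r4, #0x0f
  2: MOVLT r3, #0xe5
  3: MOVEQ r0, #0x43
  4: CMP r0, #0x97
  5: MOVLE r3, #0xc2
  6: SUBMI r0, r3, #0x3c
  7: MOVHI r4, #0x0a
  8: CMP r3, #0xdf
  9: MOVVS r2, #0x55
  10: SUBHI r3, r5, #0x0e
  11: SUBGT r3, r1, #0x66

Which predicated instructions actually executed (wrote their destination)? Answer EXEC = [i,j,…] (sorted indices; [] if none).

EXEC = [1,6]

[0] flags=0010 → (cmp)
[1] flags=0010 GE?T → r4=0x0f
[2] flags=0010 LT?F → skip
[3] flags=0010 EQ?F → skip
[4] flags=1001 → (cmp)
[5] flags=1001 LE?F → skip
[6] flags=1001 MI?T → r0=0x52
[7] flags=1001 HI?F → skip
[8] flags=1000 → (cmp)
[9] flags=1000 VS?F → skip
[10] flags=1000 HI?F → skip
[11] flags=1000 GT?F → skip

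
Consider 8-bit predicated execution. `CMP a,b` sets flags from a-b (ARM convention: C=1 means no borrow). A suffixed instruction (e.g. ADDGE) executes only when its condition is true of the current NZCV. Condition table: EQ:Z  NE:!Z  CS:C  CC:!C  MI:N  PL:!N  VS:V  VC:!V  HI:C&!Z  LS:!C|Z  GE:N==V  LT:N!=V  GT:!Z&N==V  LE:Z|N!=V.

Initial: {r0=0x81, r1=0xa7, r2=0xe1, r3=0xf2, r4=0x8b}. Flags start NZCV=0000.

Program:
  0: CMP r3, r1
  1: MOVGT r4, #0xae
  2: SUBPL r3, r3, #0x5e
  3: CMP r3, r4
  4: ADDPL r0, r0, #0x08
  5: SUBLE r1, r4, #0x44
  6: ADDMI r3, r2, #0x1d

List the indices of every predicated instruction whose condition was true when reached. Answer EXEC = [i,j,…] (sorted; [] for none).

EXEC = [1,2,5,6]

[0] flags=0010 → (cmp)
[1] flags=0010 GT?T → r4=0xae
[2] flags=0010 PL?T → r3=0x94
[3] flags=1000 → (cmp)
[4] flags=1000 PL?F → skip
[5] flags=1000 LE?T → r1=0x6a
[6] flags=1000 MI?T → r3=0xfe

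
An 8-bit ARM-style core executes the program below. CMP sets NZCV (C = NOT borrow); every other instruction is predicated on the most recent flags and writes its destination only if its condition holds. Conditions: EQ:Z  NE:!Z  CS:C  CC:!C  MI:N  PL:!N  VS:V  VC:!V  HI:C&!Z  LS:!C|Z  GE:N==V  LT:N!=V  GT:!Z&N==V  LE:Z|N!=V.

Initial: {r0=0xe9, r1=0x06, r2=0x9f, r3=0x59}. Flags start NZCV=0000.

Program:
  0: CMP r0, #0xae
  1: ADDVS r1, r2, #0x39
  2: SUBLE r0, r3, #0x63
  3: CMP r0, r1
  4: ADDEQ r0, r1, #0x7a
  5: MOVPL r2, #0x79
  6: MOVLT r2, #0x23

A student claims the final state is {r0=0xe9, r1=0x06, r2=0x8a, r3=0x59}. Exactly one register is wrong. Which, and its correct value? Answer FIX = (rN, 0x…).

0: ✓ CMP  NZCV=0010
1: · ADDVS
2: · SUBLE
3: ✓ CMP  NZCV=1010
4: · ADDEQ
5: · MOVPL
6: ✓ MOVLT  r2←0x23

FIX = (r2, 0x23)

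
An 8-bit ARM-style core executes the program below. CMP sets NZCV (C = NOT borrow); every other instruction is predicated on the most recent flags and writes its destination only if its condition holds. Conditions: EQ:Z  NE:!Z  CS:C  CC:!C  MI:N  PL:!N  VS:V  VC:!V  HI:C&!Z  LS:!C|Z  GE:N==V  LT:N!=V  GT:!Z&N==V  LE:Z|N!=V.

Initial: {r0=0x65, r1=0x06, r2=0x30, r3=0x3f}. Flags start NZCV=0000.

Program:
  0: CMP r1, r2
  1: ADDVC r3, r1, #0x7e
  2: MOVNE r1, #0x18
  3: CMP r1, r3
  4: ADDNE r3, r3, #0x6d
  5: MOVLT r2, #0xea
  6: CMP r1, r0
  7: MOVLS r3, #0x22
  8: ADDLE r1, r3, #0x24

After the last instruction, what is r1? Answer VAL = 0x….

VAL = 0x46

0: ✓ CMP  NZCV=1000
1: ✓ ADDVC  r3←0x84
2: ✓ MOVNE  r1←0x18
3: ✓ CMP  NZCV=1001
4: ✓ ADDNE  r3←0xf1
5: · MOVLT
6: ✓ CMP  NZCV=1000
7: ✓ MOVLS  r3←0x22
8: ✓ ADDLE  r1←0x46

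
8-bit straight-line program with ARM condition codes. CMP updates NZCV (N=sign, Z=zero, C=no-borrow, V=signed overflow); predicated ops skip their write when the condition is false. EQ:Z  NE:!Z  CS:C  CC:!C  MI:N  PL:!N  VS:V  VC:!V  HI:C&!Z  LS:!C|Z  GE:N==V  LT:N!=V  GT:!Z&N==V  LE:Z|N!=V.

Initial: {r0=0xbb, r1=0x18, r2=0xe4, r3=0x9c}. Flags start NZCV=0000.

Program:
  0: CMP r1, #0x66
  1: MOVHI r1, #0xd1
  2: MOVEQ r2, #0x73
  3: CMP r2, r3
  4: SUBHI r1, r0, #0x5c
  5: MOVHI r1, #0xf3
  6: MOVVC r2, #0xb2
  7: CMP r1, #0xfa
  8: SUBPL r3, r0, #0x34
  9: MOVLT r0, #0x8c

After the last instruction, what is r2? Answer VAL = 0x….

0: ✓ CMP  NZCV=1000
1: · MOVHI
2: · MOVEQ
3: ✓ CMP  NZCV=0010
4: ✓ SUBHI  r1←0x5f
5: ✓ MOVHI  r1←0xf3
6: ✓ MOVVC  r2←0xb2
7: ✓ CMP  NZCV=1000
8: · SUBPL
9: ✓ MOVLT  r0←0x8c

VAL = 0xb2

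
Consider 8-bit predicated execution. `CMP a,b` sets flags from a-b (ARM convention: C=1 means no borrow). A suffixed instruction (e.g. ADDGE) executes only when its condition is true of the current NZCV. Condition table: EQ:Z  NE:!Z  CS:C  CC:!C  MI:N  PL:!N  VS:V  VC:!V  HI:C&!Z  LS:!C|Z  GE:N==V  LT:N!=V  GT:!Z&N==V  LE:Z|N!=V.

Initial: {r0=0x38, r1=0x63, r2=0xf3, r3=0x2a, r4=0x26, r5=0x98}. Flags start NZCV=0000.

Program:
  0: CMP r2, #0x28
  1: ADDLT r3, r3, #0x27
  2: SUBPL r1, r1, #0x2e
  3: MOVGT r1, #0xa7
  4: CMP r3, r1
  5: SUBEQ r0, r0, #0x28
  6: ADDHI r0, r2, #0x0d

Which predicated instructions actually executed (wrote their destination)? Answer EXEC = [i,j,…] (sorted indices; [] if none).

[0] flags=1010 → (cmp)
[1] flags=1010 LT?T → r3=0x51
[2] flags=1010 PL?F → skip
[3] flags=1010 GT?F → skip
[4] flags=1000 → (cmp)
[5] flags=1000 EQ?F → skip
[6] flags=1000 HI?F → skip

EXEC = [1]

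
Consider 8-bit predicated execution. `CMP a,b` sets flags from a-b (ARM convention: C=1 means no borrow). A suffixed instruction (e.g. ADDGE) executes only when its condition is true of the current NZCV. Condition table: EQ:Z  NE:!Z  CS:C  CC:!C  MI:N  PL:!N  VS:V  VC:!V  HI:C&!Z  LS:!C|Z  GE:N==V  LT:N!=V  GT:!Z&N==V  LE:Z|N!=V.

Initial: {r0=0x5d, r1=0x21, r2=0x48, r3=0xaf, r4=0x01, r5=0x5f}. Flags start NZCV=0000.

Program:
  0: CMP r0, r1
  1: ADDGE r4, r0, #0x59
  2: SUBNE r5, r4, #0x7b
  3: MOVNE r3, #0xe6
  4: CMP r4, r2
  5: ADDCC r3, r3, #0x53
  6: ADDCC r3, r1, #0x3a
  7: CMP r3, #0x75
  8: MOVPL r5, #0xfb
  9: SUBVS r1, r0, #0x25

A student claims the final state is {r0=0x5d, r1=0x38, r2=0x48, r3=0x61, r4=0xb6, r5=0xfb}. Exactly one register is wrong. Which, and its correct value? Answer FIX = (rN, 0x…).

[0] flags=0010 → (cmp)
[1] flags=0010 GE?T → r4=0xb6
[2] flags=0010 NE?T → r5=0x3b
[3] flags=0010 NE?T → r3=0xe6
[4] flags=0011 → (cmp)
[5] flags=0011 CC?F → skip
[6] flags=0011 CC?F → skip
[7] flags=0011 → (cmp)
[8] flags=0011 PL?T → r5=0xfb
[9] flags=0011 VS?T → r1=0x38

FIX = (r3, 0xe6)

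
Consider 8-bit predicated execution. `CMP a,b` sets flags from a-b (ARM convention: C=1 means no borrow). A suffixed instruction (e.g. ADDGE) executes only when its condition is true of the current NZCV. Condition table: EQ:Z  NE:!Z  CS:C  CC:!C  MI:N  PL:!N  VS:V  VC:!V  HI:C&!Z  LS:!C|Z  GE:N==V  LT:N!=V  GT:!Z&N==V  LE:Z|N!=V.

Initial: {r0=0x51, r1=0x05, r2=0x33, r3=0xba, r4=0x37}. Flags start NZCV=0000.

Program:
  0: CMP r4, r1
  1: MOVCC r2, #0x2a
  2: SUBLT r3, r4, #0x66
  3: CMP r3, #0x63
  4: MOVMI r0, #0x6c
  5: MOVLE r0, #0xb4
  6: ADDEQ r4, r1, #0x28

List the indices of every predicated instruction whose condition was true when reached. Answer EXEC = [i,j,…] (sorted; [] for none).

EXEC = [5]

[0] flags=0010 → (cmp)
[1] flags=0010 CC?F → skip
[2] flags=0010 LT?F → skip
[3] flags=0011 → (cmp)
[4] flags=0011 MI?F → skip
[5] flags=0011 LE?T → r0=0xb4
[6] flags=0011 EQ?F → skip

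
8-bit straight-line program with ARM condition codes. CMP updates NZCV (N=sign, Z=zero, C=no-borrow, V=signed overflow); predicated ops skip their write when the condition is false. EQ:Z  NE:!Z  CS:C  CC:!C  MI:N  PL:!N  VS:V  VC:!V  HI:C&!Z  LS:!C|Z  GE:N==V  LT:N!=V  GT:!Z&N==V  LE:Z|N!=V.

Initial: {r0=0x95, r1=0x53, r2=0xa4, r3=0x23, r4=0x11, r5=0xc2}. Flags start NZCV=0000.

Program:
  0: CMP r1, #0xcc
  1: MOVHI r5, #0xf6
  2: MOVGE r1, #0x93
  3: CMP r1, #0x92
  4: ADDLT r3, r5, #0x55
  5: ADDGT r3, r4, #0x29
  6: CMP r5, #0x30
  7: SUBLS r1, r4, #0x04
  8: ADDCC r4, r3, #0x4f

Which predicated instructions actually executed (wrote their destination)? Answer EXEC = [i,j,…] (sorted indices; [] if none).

0: ✓ CMP  NZCV=1001
1: · MOVHI
2: ✓ MOVGE  r1←0x93
3: ✓ CMP  NZCV=0010
4: · ADDLT
5: ✓ ADDGT  r3←0x3a
6: ✓ CMP  NZCV=1010
7: · SUBLS
8: · ADDCC

EXEC = [2,5]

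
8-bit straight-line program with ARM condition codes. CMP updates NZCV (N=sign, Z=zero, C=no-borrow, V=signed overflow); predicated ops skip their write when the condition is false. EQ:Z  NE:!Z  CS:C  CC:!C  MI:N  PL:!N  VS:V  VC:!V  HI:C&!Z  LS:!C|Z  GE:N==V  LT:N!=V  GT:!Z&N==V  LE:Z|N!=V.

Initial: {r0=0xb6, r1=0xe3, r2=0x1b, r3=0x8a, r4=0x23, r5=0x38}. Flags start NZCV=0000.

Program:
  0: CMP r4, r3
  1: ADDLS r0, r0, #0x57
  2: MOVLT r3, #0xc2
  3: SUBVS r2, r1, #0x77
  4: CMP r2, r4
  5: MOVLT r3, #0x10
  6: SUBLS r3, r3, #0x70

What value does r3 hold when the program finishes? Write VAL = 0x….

0: ✓ CMP  NZCV=1001
1: ✓ ADDLS  r0←0x0d
2: · MOVLT
3: ✓ SUBVS  r2←0x6c
4: ✓ CMP  NZCV=0010
5: · MOVLT
6: · SUBLS

VAL = 0x8a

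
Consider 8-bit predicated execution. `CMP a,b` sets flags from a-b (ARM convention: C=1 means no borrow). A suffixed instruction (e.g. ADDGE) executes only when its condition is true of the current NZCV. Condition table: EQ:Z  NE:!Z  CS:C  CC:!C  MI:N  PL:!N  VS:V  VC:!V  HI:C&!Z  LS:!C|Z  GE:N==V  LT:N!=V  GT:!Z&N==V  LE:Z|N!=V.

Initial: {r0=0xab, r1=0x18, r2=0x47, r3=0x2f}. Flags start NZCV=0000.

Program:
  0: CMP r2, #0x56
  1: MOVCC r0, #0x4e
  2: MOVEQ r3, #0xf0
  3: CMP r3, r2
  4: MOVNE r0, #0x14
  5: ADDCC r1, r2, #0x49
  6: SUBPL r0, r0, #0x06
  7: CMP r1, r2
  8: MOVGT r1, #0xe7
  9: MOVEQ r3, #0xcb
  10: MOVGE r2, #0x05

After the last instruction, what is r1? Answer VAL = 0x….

0: ✓ CMP  NZCV=1000
1: ✓ MOVCC  r0←0x4e
2: · MOVEQ
3: ✓ CMP  NZCV=1000
4: ✓ MOVNE  r0←0x14
5: ✓ ADDCC  r1←0x90
6: · SUBPL
7: ✓ CMP  NZCV=0011
8: · MOVGT
9: · MOVEQ
10: · MOVGE

VAL = 0x90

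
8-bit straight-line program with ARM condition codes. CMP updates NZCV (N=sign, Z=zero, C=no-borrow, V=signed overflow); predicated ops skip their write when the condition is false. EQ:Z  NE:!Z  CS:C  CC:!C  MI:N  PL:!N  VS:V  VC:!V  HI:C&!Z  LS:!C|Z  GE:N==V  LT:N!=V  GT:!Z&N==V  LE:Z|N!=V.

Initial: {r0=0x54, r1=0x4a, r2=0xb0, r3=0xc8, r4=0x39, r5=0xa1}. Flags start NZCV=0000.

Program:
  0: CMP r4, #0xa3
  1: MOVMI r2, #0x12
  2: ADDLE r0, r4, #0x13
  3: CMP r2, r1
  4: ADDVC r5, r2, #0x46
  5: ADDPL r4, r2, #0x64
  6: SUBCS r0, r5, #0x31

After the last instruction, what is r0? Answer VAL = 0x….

VAL = 0x54

0: ✓ CMP  NZCV=1001
1: ✓ MOVMI  r2←0x12
2: · ADDLE
3: ✓ CMP  NZCV=1000
4: ✓ ADDVC  r5←0x58
5: · ADDPL
6: · SUBCS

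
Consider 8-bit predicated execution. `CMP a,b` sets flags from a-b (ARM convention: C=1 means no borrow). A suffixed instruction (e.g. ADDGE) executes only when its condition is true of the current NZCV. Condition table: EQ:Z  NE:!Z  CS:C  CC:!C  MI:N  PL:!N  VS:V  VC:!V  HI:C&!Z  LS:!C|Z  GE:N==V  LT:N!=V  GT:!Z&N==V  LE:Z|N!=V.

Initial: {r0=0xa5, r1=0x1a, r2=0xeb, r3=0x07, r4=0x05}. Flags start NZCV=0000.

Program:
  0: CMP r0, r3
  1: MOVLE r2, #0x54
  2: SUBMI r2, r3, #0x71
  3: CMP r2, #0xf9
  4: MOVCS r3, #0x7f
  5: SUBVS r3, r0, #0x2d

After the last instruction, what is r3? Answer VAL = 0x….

VAL = 0x07

[0] flags=1010 → (cmp)
[1] flags=1010 LE?T → r2=0x54
[2] flags=1010 MI?T → r2=0x96
[3] flags=1000 → (cmp)
[4] flags=1000 CS?F → skip
[5] flags=1000 VS?F → skip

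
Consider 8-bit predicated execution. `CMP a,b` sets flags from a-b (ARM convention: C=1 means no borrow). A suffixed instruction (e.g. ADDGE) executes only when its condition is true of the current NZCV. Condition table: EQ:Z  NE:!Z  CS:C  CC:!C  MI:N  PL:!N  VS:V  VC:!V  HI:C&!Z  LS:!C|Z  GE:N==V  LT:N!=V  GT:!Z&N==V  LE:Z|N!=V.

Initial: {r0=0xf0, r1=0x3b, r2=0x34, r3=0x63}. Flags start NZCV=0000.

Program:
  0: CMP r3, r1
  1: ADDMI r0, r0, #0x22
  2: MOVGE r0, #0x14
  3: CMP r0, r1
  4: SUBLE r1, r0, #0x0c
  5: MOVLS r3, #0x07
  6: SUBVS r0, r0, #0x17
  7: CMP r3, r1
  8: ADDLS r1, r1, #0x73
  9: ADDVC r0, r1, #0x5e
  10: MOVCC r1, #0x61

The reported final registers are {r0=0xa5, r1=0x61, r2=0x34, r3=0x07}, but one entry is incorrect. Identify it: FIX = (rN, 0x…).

FIX = (r0, 0xd9)

0: ✓ CMP  NZCV=0010
1: · ADDMI
2: ✓ MOVGE  r0←0x14
3: ✓ CMP  NZCV=1000
4: ✓ SUBLE  r1←0x08
5: ✓ MOVLS  r3←0x07
6: · SUBVS
7: ✓ CMP  NZCV=1000
8: ✓ ADDLS  r1←0x7b
9: ✓ ADDVC  r0←0xd9
10: ✓ MOVCC  r1←0x61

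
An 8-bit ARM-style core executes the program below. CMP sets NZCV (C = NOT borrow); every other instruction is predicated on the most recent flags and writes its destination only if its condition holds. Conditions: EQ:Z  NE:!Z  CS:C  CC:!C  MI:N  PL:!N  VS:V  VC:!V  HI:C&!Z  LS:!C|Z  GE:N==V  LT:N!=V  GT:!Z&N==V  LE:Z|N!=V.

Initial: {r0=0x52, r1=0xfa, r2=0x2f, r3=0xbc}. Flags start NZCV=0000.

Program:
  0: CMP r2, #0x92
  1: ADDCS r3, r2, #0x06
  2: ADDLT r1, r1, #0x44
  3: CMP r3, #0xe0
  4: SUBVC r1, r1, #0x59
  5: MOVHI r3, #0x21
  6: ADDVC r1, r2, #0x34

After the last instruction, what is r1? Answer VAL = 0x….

VAL = 0x63

[0] flags=1001 → (cmp)
[1] flags=1001 CS?F → skip
[2] flags=1001 LT?F → skip
[3] flags=1000 → (cmp)
[4] flags=1000 VC?T → r1=0xa1
[5] flags=1000 HI?F → skip
[6] flags=1000 VC?T → r1=0x63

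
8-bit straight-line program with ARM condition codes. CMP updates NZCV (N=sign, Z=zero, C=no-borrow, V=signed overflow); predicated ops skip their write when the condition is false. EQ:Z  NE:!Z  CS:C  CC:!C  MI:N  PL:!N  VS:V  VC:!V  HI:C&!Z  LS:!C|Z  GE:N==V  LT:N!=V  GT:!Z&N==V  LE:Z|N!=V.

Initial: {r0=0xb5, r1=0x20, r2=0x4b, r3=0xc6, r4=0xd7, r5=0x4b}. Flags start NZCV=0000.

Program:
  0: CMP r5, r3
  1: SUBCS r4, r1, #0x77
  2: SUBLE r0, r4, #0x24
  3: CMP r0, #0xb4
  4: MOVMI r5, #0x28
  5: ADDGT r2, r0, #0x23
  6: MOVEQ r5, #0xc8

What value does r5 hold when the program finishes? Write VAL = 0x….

VAL = 0x4b

0: ✓ CMP  NZCV=1001
1: · SUBCS
2: · SUBLE
3: ✓ CMP  NZCV=0010
4: · MOVMI
5: ✓ ADDGT  r2←0xd8
6: · MOVEQ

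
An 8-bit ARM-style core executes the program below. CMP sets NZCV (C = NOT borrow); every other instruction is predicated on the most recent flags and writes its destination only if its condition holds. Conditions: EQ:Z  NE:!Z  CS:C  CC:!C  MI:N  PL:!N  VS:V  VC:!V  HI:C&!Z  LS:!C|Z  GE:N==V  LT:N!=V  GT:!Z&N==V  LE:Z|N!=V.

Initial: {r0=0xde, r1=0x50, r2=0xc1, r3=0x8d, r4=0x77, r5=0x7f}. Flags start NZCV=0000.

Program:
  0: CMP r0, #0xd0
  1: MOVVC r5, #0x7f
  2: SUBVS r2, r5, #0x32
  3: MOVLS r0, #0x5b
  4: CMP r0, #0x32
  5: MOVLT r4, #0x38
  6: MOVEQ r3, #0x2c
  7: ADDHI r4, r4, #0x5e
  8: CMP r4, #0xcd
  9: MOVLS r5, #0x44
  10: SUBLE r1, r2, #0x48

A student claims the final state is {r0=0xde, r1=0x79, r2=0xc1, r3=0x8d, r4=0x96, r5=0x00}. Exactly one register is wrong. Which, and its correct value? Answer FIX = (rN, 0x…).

FIX = (r5, 0x44)

[0] flags=0010 → (cmp)
[1] flags=0010 VC?T → r5=0x7f
[2] flags=0010 VS?F → skip
[3] flags=0010 LS?F → skip
[4] flags=1010 → (cmp)
[5] flags=1010 LT?T → r4=0x38
[6] flags=1010 EQ?F → skip
[7] flags=1010 HI?T → r4=0x96
[8] flags=1000 → (cmp)
[9] flags=1000 LS?T → r5=0x44
[10] flags=1000 LE?T → r1=0x79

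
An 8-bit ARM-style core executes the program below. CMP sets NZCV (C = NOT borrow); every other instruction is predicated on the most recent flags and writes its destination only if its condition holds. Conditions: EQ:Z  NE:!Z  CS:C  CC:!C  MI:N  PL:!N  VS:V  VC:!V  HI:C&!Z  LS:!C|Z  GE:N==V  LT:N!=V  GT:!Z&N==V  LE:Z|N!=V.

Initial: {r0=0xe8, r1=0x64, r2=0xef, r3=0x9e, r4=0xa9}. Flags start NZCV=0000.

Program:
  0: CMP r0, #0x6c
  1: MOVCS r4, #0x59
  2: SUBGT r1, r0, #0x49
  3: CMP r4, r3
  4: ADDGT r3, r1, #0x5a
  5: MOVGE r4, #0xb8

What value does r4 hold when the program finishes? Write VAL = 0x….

VAL = 0xb8

0: ✓ CMP  NZCV=0011
1: ✓ MOVCS  r4←0x59
2: · SUBGT
3: ✓ CMP  NZCV=1001
4: ✓ ADDGT  r3←0xbe
5: ✓ MOVGE  r4←0xb8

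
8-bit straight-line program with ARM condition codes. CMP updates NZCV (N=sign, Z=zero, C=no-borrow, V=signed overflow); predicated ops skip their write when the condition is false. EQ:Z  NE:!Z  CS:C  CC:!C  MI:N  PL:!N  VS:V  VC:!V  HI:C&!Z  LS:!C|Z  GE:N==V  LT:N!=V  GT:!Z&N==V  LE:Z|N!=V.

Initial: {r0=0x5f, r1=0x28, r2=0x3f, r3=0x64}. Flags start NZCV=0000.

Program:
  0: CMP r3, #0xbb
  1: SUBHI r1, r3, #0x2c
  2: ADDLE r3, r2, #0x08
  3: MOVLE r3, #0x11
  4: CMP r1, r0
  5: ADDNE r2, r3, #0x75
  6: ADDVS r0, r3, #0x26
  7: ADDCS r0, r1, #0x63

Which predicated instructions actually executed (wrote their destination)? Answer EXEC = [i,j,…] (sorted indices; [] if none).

0: ✓ CMP  NZCV=1001
1: · SUBHI
2: · ADDLE
3: · MOVLE
4: ✓ CMP  NZCV=1000
5: ✓ ADDNE  r2←0xd9
6: · ADDVS
7: · ADDCS

EXEC = [5]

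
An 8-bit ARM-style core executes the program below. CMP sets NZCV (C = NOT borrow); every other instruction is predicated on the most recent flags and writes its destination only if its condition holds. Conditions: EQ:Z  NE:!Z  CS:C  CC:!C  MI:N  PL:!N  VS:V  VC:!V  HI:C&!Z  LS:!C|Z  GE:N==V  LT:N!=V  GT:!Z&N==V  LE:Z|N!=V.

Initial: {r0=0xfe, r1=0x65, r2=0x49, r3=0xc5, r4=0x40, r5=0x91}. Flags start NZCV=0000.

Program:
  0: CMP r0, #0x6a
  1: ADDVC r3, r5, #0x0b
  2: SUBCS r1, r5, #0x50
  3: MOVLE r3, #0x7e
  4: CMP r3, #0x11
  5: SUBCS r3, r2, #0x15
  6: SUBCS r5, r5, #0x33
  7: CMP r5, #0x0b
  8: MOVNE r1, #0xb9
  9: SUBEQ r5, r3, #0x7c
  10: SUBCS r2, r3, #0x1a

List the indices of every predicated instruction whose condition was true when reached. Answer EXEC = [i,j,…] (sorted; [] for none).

EXEC = [1,2,3,5,6,8,10]

[0] flags=1010 → (cmp)
[1] flags=1010 VC?T → r3=0x9c
[2] flags=1010 CS?T → r1=0x41
[3] flags=1010 LE?T → r3=0x7e
[4] flags=0010 → (cmp)
[5] flags=0010 CS?T → r3=0x34
[6] flags=0010 CS?T → r5=0x5e
[7] flags=0010 → (cmp)
[8] flags=0010 NE?T → r1=0xb9
[9] flags=0010 EQ?F → skip
[10] flags=0010 CS?T → r2=0x1a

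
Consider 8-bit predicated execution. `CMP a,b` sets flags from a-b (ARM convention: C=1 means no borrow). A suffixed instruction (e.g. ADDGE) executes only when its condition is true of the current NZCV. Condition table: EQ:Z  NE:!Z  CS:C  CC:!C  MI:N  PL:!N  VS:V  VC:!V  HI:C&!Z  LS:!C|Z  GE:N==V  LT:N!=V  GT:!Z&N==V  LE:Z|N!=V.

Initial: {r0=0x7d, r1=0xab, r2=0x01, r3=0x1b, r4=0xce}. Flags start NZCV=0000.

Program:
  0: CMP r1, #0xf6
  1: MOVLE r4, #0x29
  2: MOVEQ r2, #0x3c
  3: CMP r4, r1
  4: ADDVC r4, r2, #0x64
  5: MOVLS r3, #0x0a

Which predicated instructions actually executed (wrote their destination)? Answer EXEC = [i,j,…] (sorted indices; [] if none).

EXEC = [1,4,5]

0: ✓ CMP  NZCV=1000
1: ✓ MOVLE  r4←0x29
2: · MOVEQ
3: ✓ CMP  NZCV=0000
4: ✓ ADDVC  r4←0x65
5: ✓ MOVLS  r3←0x0a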